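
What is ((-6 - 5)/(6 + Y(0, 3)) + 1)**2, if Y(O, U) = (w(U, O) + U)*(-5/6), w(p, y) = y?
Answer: 225/49 ≈ 4.5918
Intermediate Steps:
Y(O, U) = -5*O/6 - 5*U/6 (Y(O, U) = (O + U)*(-5/6) = -5*O/6 - 5*U/6)
((-6 - 5)/(6 + Y(0, 3)) + 1)**2 = ((-6 - 5)/(6 + (-5/6*0 - 5/6*3)) + 1)**2 = (-11/(6 + (0 - 5/2)) + 1)**2 = (-11/(6 - 5/2) + 1)**2 = (-11/7/2 + 1)**2 = (-11*2/7 + 1)**2 = (-22/7 + 1)**2 = (-15/7)**2 = 225/49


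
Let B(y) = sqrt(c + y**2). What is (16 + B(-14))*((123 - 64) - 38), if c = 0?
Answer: 630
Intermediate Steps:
B(y) = sqrt(y**2) (B(y) = sqrt(0 + y**2) = sqrt(y**2))
(16 + B(-14))*((123 - 64) - 38) = (16 + sqrt((-14)**2))*((123 - 64) - 38) = (16 + sqrt(196))*(59 - 38) = (16 + 14)*21 = 30*21 = 630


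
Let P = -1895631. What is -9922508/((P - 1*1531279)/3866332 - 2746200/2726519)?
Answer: 52299692386291198232/9980628082345 ≈ 5.2401e+6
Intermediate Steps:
-9922508/((P - 1*1531279)/3866332 - 2746200/2726519) = -9922508/((-1895631 - 1*1531279)/3866332 - 2746200/2726519) = -9922508/((-1895631 - 1531279)*(1/3866332) - 2746200*1/2726519) = -9922508/(-3426910*1/3866332 - 2746200/2726519) = -9922508/(-1713455/1933166 - 2746200/2726519) = -9922508/(-9980628082345/5270813829154) = -9922508*(-5270813829154/9980628082345) = 52299692386291198232/9980628082345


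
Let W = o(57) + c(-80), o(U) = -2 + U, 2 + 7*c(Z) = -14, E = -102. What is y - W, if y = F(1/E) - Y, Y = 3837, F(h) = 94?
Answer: -26570/7 ≈ -3795.7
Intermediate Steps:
c(Z) = -16/7 (c(Z) = -2/7 + (⅐)*(-14) = -2/7 - 2 = -16/7)
W = 369/7 (W = (-2 + 57) - 16/7 = 55 - 16/7 = 369/7 ≈ 52.714)
y = -3743 (y = 94 - 1*3837 = 94 - 3837 = -3743)
y - W = -3743 - 1*369/7 = -3743 - 369/7 = -26570/7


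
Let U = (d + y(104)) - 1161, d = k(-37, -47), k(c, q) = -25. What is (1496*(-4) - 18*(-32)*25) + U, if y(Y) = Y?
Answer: 7334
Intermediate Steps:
d = -25
U = -1082 (U = (-25 + 104) - 1161 = 79 - 1161 = -1082)
(1496*(-4) - 18*(-32)*25) + U = (1496*(-4) - 18*(-32)*25) - 1082 = (-5984 + 576*25) - 1082 = (-5984 + 14400) - 1082 = 8416 - 1082 = 7334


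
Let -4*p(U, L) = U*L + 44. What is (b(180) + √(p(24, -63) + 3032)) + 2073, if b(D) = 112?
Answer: 2185 + √3399 ≈ 2243.3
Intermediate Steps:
p(U, L) = -11 - L*U/4 (p(U, L) = -(U*L + 44)/4 = -(L*U + 44)/4 = -(44 + L*U)/4 = -11 - L*U/4)
(b(180) + √(p(24, -63) + 3032)) + 2073 = (112 + √((-11 - ¼*(-63)*24) + 3032)) + 2073 = (112 + √((-11 + 378) + 3032)) + 2073 = (112 + √(367 + 3032)) + 2073 = (112 + √3399) + 2073 = 2185 + √3399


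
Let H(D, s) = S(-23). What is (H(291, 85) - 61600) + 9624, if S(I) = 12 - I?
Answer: -51941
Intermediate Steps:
H(D, s) = 35 (H(D, s) = 12 - 1*(-23) = 12 + 23 = 35)
(H(291, 85) - 61600) + 9624 = (35 - 61600) + 9624 = -61565 + 9624 = -51941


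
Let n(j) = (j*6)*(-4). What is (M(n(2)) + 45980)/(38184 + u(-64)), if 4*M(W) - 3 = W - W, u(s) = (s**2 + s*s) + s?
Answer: 183923/185248 ≈ 0.99285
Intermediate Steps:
n(j) = -24*j (n(j) = (6*j)*(-4) = -24*j)
u(s) = s + 2*s**2 (u(s) = (s**2 + s**2) + s = 2*s**2 + s = s + 2*s**2)
M(W) = 3/4 (M(W) = 3/4 + (W - W)/4 = 3/4 + (1/4)*0 = 3/4 + 0 = 3/4)
(M(n(2)) + 45980)/(38184 + u(-64)) = (3/4 + 45980)/(38184 - 64*(1 + 2*(-64))) = 183923/(4*(38184 - 64*(1 - 128))) = 183923/(4*(38184 - 64*(-127))) = 183923/(4*(38184 + 8128)) = (183923/4)/46312 = (183923/4)*(1/46312) = 183923/185248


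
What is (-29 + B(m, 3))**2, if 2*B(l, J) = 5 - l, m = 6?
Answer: 3481/4 ≈ 870.25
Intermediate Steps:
B(l, J) = 5/2 - l/2 (B(l, J) = (5 - l)/2 = 5/2 - l/2)
(-29 + B(m, 3))**2 = (-29 + (5/2 - 1/2*6))**2 = (-29 + (5/2 - 3))**2 = (-29 - 1/2)**2 = (-59/2)**2 = 3481/4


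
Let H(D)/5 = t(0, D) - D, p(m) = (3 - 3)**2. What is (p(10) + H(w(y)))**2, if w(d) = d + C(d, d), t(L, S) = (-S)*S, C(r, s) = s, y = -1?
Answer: 100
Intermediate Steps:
p(m) = 0 (p(m) = 0**2 = 0)
t(L, S) = -S**2
w(d) = 2*d (w(d) = d + d = 2*d)
H(D) = -5*D - 5*D**2 (H(D) = 5*(-D**2 - D) = 5*(-D - D**2) = -5*D - 5*D**2)
(p(10) + H(w(y)))**2 = (0 + 5*(2*(-1))*(-1 - 2*(-1)))**2 = (0 + 5*(-2)*(-1 - 1*(-2)))**2 = (0 + 5*(-2)*(-1 + 2))**2 = (0 + 5*(-2)*1)**2 = (0 - 10)**2 = (-10)**2 = 100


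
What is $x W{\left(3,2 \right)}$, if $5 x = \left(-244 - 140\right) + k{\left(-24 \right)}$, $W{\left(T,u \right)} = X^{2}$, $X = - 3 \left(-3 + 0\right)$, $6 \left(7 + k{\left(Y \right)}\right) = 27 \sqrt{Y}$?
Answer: $- \frac{31671}{5} + \frac{729 i \sqrt{6}}{5} \approx -6334.2 + 357.14 i$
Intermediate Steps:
$k{\left(Y \right)} = -7 + \frac{9 \sqrt{Y}}{2}$ ($k{\left(Y \right)} = -7 + \frac{27 \sqrt{Y}}{6} = -7 + \frac{9 \sqrt{Y}}{2}$)
$X = 9$ ($X = \left(-3\right) \left(-3\right) = 9$)
$W{\left(T,u \right)} = 81$ ($W{\left(T,u \right)} = 9^{2} = 81$)
$x = - \frac{391}{5} + \frac{9 i \sqrt{6}}{5}$ ($x = \frac{\left(-244 - 140\right) - \left(7 - \frac{9 \sqrt{-24}}{2}\right)}{5} = \frac{-384 - \left(7 - \frac{9 \cdot 2 i \sqrt{6}}{2}\right)}{5} = \frac{-384 - \left(7 - 9 i \sqrt{6}\right)}{5} = \frac{-391 + 9 i \sqrt{6}}{5} = - \frac{391}{5} + \frac{9 i \sqrt{6}}{5} \approx -78.2 + 4.4091 i$)
$x W{\left(3,2 \right)} = \left(- \frac{391}{5} + \frac{9 i \sqrt{6}}{5}\right) 81 = - \frac{31671}{5} + \frac{729 i \sqrt{6}}{5}$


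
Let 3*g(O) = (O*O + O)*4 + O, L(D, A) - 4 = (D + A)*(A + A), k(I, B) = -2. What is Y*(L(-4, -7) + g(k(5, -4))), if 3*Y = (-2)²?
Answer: 640/3 ≈ 213.33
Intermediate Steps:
L(D, A) = 4 + 2*A*(A + D) (L(D, A) = 4 + (D + A)*(A + A) = 4 + (A + D)*(2*A) = 4 + 2*A*(A + D))
Y = 4/3 (Y = (⅓)*(-2)² = (⅓)*4 = 4/3 ≈ 1.3333)
g(O) = 4*O²/3 + 5*O/3 (g(O) = ((O*O + O)*4 + O)/3 = ((O² + O)*4 + O)/3 = ((O + O²)*4 + O)/3 = ((4*O + 4*O²) + O)/3 = (4*O² + 5*O)/3 = 4*O²/3 + 5*O/3)
Y*(L(-4, -7) + g(k(5, -4))) = 4*((4 + 2*(-7)² + 2*(-7)*(-4)) + (⅓)*(-2)*(5 + 4*(-2)))/3 = 4*((4 + 2*49 + 56) + (⅓)*(-2)*(5 - 8))/3 = 4*((4 + 98 + 56) + (⅓)*(-2)*(-3))/3 = 4*(158 + 2)/3 = (4/3)*160 = 640/3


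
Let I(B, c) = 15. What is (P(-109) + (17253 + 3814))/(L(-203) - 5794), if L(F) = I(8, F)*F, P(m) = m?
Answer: -20958/8839 ≈ -2.3711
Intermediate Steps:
L(F) = 15*F
(P(-109) + (17253 + 3814))/(L(-203) - 5794) = (-109 + (17253 + 3814))/(15*(-203) - 5794) = (-109 + 21067)/(-3045 - 5794) = 20958/(-8839) = 20958*(-1/8839) = -20958/8839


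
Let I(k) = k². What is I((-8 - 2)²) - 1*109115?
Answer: -99115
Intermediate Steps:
I((-8 - 2)²) - 1*109115 = ((-8 - 2)²)² - 1*109115 = ((-10)²)² - 109115 = 100² - 109115 = 10000 - 109115 = -99115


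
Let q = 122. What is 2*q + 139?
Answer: 383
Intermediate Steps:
2*q + 139 = 2*122 + 139 = 244 + 139 = 383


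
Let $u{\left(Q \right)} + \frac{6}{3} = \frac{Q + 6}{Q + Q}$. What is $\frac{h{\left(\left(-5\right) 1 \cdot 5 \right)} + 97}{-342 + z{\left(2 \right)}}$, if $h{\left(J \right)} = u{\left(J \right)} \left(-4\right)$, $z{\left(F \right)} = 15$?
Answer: $- \frac{2587}{8175} \approx -0.31645$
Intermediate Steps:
$u{\left(Q \right)} = -2 + \frac{6 + Q}{2 Q}$ ($u{\left(Q \right)} = -2 + \frac{Q + 6}{Q + Q} = -2 + \frac{6 + Q}{2 Q}$)
$h{\left(J \right)} = 6 - \frac{12}{J}$ ($h{\left(J \right)} = \left(- \frac{3}{2} + \frac{3}{J}\right) \left(-4\right) = 6 - \frac{12}{J}$)
$\frac{h{\left(\left(-5\right) 1 \cdot 5 \right)} + 97}{-342 + z{\left(2 \right)}} = \frac{\left(6 - \frac{12}{\left(-5\right) 1 \cdot 5}\right) + 97}{-342 + 15} = \frac{\left(6 - \frac{12}{\left(-5\right) 5}\right) + 97}{-327} = \left(\left(6 - \frac{12}{-25}\right) + 97\right) \left(- \frac{1}{327}\right) = \left(\left(6 - - \frac{12}{25}\right) + 97\right) \left(- \frac{1}{327}\right) = \left(\left(6 + \frac{12}{25}\right) + 97\right) \left(- \frac{1}{327}\right) = \left(\frac{162}{25} + 97\right) \left(- \frac{1}{327}\right) = \frac{2587}{25} \left(- \frac{1}{327}\right) = - \frac{2587}{8175}$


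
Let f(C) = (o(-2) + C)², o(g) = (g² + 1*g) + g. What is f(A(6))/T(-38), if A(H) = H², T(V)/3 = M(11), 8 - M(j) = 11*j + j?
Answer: -108/31 ≈ -3.4839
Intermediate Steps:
M(j) = 8 - 12*j (M(j) = 8 - (11*j + j) = 8 - 12*j)
T(V) = -372 (T(V) = 3*(8 - 12*11) = 3*(8 - 132) = 3*(-124) = -372)
o(g) = g² + 2*g (o(g) = (g² + g) + g = (g + g²) + g = g² + 2*g)
f(C) = C² (f(C) = (-2*(2 - 2) + C)² = (-2*0 + C)² = (0 + C)² = C²)
f(A(6))/T(-38) = (6²)²/(-372) = 36²*(-1/372) = 1296*(-1/372) = -108/31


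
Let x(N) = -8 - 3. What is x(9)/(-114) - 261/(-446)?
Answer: 8665/12711 ≈ 0.68169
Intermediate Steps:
x(N) = -11
x(9)/(-114) - 261/(-446) = -11/(-114) - 261/(-446) = -11*(-1/114) - 261*(-1/446) = 11/114 + 261/446 = 8665/12711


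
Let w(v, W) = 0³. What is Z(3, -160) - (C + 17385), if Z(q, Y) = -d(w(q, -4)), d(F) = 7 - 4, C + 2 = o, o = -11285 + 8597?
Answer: -14698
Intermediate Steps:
o = -2688
C = -2690 (C = -2 - 2688 = -2690)
w(v, W) = 0
d(F) = 3
Z(q, Y) = -3 (Z(q, Y) = -1*3 = -3)
Z(3, -160) - (C + 17385) = -3 - (-2690 + 17385) = -3 - 1*14695 = -3 - 14695 = -14698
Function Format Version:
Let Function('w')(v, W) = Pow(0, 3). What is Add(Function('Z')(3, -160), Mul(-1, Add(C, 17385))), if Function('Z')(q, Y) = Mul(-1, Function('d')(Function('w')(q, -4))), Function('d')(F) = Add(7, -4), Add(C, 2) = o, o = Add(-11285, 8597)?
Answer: -14698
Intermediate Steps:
o = -2688
C = -2690 (C = Add(-2, -2688) = -2690)
Function('w')(v, W) = 0
Function('d')(F) = 3
Function('Z')(q, Y) = -3 (Function('Z')(q, Y) = Mul(-1, 3) = -3)
Add(Function('Z')(3, -160), Mul(-1, Add(C, 17385))) = Add(-3, Mul(-1, Add(-2690, 17385))) = Add(-3, Mul(-1, 14695)) = Add(-3, -14695) = -14698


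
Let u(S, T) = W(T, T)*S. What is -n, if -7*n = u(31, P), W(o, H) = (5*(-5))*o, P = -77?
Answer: 8525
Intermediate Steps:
W(o, H) = -25*o
u(S, T) = -25*S*T (u(S, T) = (-25*T)*S = -25*S*T)
n = -8525 (n = -(-25)*31*(-77)/7 = -1/7*59675 = -8525)
-n = -1*(-8525) = 8525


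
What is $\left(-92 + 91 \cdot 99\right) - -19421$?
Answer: $28338$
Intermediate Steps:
$\left(-92 + 91 \cdot 99\right) - -19421 = \left(-92 + 9009\right) + 19421 = 8917 + 19421 = 28338$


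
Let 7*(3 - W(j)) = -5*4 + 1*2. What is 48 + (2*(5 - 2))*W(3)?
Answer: 570/7 ≈ 81.429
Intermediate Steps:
W(j) = 39/7 (W(j) = 3 - (-5*4 + 1*2)/7 = 3 - (-20 + 2)/7 = 3 - ⅐*(-18) = 3 + 18/7 = 39/7)
48 + (2*(5 - 2))*W(3) = 48 + (2*(5 - 2))*(39/7) = 48 + (2*3)*(39/7) = 48 + 6*(39/7) = 48 + 234/7 = 570/7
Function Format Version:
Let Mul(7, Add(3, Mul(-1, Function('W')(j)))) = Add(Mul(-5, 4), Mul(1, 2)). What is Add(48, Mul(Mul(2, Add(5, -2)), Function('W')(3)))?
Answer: Rational(570, 7) ≈ 81.429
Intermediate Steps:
Function('W')(j) = Rational(39, 7) (Function('W')(j) = Add(3, Mul(Rational(-1, 7), Add(Mul(-5, 4), Mul(1, 2)))) = Add(3, Mul(Rational(-1, 7), Add(-20, 2))) = Add(3, Mul(Rational(-1, 7), -18)) = Add(3, Rational(18, 7)) = Rational(39, 7))
Add(48, Mul(Mul(2, Add(5, -2)), Function('W')(3))) = Add(48, Mul(Mul(2, Add(5, -2)), Rational(39, 7))) = Add(48, Mul(Mul(2, 3), Rational(39, 7))) = Add(48, Mul(6, Rational(39, 7))) = Add(48, Rational(234, 7)) = Rational(570, 7)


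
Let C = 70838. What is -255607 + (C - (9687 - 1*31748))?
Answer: -162708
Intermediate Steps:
-255607 + (C - (9687 - 1*31748)) = -255607 + (70838 - (9687 - 1*31748)) = -255607 + (70838 - (9687 - 31748)) = -255607 + (70838 - 1*(-22061)) = -255607 + (70838 + 22061) = -255607 + 92899 = -162708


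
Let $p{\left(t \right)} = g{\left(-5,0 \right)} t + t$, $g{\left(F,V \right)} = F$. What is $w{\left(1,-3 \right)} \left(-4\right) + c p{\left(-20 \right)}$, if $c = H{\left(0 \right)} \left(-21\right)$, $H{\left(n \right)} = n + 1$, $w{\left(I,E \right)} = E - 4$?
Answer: $-1652$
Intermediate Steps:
$w{\left(I,E \right)} = -4 + E$
$H{\left(n \right)} = 1 + n$
$p{\left(t \right)} = - 4 t$ ($p{\left(t \right)} = - 5 t + t = - 4 t$)
$c = -21$ ($c = \left(1 + 0\right) \left(-21\right) = 1 \left(-21\right) = -21$)
$w{\left(1,-3 \right)} \left(-4\right) + c p{\left(-20 \right)} = \left(-4 - 3\right) \left(-4\right) - 21 \left(\left(-4\right) \left(-20\right)\right) = \left(-7\right) \left(-4\right) - 1680 = 28 - 1680 = -1652$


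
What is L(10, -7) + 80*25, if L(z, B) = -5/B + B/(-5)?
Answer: 70074/35 ≈ 2002.1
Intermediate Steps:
L(z, B) = -5/B - B/5 (L(z, B) = -5/B + B*(-⅕) = -5/B - B/5)
L(10, -7) + 80*25 = (-5/(-7) - ⅕*(-7)) + 80*25 = (-5*(-⅐) + 7/5) + 2000 = (5/7 + 7/5) + 2000 = 74/35 + 2000 = 70074/35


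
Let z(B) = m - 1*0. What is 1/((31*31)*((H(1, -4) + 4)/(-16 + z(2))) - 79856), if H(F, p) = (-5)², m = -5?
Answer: -21/1704845 ≈ -1.2318e-5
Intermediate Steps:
H(F, p) = 25
z(B) = -5 (z(B) = -5 - 1*0 = -5 + 0 = -5)
1/((31*31)*((H(1, -4) + 4)/(-16 + z(2))) - 79856) = 1/((31*31)*((25 + 4)/(-16 - 5)) - 79856) = 1/(961*(29/(-21)) - 79856) = 1/(961*(29*(-1/21)) - 79856) = 1/(961*(-29/21) - 79856) = 1/(-27869/21 - 79856) = 1/(-1704845/21) = -21/1704845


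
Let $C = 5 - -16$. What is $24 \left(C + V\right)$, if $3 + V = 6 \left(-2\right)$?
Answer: $144$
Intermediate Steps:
$V = -15$ ($V = -3 + 6 \left(-2\right) = -3 - 12 = -15$)
$C = 21$ ($C = 5 + 16 = 21$)
$24 \left(C + V\right) = 24 \left(21 - 15\right) = 24 \cdot 6 = 144$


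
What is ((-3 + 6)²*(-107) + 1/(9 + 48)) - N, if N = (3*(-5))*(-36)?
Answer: -85670/57 ≈ -1503.0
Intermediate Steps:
N = 540 (N = -15*(-36) = 540)
((-3 + 6)²*(-107) + 1/(9 + 48)) - N = ((-3 + 6)²*(-107) + 1/(9 + 48)) - 1*540 = (3²*(-107) + 1/57) - 540 = (9*(-107) + 1/57) - 540 = (-963 + 1/57) - 540 = -54890/57 - 540 = -85670/57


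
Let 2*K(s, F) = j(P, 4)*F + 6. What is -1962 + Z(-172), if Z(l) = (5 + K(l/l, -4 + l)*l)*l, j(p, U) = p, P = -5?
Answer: 13102890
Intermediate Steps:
K(s, F) = 3 - 5*F/2 (K(s, F) = (-5*F + 6)/2 = (6 - 5*F)/2 = 3 - 5*F/2)
Z(l) = l*(5 + l*(13 - 5*l/2)) (Z(l) = (5 + (3 - 5*(-4 + l)/2)*l)*l = (5 + (3 + (10 - 5*l/2))*l)*l = (5 + (13 - 5*l/2)*l)*l = (5 + l*(13 - 5*l/2))*l = l*(5 + l*(13 - 5*l/2)))
-1962 + Z(-172) = -1962 + (½)*(-172)*(10 - 172*(26 - 5*(-172))) = -1962 + (½)*(-172)*(10 - 172*(26 + 860)) = -1962 + (½)*(-172)*(10 - 172*886) = -1962 + (½)*(-172)*(10 - 152392) = -1962 + (½)*(-172)*(-152382) = -1962 + 13104852 = 13102890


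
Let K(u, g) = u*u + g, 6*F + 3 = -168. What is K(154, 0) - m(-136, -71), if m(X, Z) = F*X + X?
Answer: 19976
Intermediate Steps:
F = -57/2 (F = -1/2 + (1/6)*(-168) = -1/2 - 28 = -57/2 ≈ -28.500)
m(X, Z) = -55*X/2 (m(X, Z) = -57*X/2 + X = -55*X/2)
K(u, g) = g + u**2 (K(u, g) = u**2 + g = g + u**2)
K(154, 0) - m(-136, -71) = (0 + 154**2) - (-55)*(-136)/2 = (0 + 23716) - 1*3740 = 23716 - 3740 = 19976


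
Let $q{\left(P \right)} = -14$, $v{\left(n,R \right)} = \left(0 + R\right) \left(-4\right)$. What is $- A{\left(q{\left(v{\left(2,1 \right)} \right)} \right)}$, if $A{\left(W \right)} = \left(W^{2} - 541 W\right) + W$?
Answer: $-7756$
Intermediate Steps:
$v{\left(n,R \right)} = - 4 R$ ($v{\left(n,R \right)} = R \left(-4\right) = - 4 R$)
$A{\left(W \right)} = W^{2} - 540 W$
$- A{\left(q{\left(v{\left(2,1 \right)} \right)} \right)} = - \left(-14\right) \left(-540 - 14\right) = - \left(-14\right) \left(-554\right) = \left(-1\right) 7756 = -7756$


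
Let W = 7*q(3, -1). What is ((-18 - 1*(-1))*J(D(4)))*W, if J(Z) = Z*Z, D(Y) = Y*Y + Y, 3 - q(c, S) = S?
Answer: -190400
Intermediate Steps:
q(c, S) = 3 - S
D(Y) = Y + Y² (D(Y) = Y² + Y = Y + Y²)
J(Z) = Z²
W = 28 (W = 7*(3 - 1*(-1)) = 7*(3 + 1) = 7*4 = 28)
((-18 - 1*(-1))*J(D(4)))*W = ((-18 - 1*(-1))*(4*(1 + 4))²)*28 = ((-18 + 1)*(4*5)²)*28 = -17*20²*28 = -17*400*28 = -6800*28 = -190400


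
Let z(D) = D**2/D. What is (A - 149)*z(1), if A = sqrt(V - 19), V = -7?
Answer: -149 + I*sqrt(26) ≈ -149.0 + 5.099*I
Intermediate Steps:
A = I*sqrt(26) (A = sqrt(-7 - 19) = sqrt(-26) = I*sqrt(26) ≈ 5.099*I)
z(D) = D
(A - 149)*z(1) = (I*sqrt(26) - 149)*1 = (-149 + I*sqrt(26))*1 = -149 + I*sqrt(26)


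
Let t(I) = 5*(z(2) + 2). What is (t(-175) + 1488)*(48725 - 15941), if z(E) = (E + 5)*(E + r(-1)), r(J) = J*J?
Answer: 52552752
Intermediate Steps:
r(J) = J²
z(E) = (1 + E)*(5 + E) (z(E) = (E + 5)*(E + (-1)²) = (5 + E)*(E + 1) = (5 + E)*(1 + E) = (1 + E)*(5 + E))
t(I) = 115 (t(I) = 5*((5 + 2² + 6*2) + 2) = 5*((5 + 4 + 12) + 2) = 5*(21 + 2) = 5*23 = 115)
(t(-175) + 1488)*(48725 - 15941) = (115 + 1488)*(48725 - 15941) = 1603*32784 = 52552752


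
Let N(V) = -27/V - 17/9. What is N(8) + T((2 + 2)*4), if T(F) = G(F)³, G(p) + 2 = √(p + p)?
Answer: -14779/72 + 176*√2 ≈ 43.638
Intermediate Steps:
G(p) = -2 + √2*√p (G(p) = -2 + √(p + p) = -2 + √(2*p) = -2 + √2*√p)
T(F) = (-2 + √2*√F)³
N(V) = -17/9 - 27/V (N(V) = -27/V - 17*⅑ = -27/V - 17/9 = -17/9 - 27/V)
N(8) + T((2 + 2)*4) = (-17/9 - 27/8) + (-2 + √2*√((2 + 2)*4))³ = (-17/9 - 27*⅛) + (-2 + √2*√(4*4))³ = (-17/9 - 27/8) + (-2 + √2*√16)³ = -379/72 + (-2 + √2*4)³ = -379/72 + (-2 + 4*√2)³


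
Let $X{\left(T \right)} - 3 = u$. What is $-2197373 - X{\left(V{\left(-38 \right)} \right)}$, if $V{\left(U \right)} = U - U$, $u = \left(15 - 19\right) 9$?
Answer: $-2197340$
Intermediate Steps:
$u = -36$ ($u = \left(-4\right) 9 = -36$)
$V{\left(U \right)} = 0$
$X{\left(T \right)} = -33$ ($X{\left(T \right)} = 3 - 36 = -33$)
$-2197373 - X{\left(V{\left(-38 \right)} \right)} = -2197373 - -33 = -2197373 + 33 = -2197340$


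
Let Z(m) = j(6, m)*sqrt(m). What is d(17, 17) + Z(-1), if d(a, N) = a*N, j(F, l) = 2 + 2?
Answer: 289 + 4*I ≈ 289.0 + 4.0*I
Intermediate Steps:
j(F, l) = 4
d(a, N) = N*a
Z(m) = 4*sqrt(m)
d(17, 17) + Z(-1) = 17*17 + 4*sqrt(-1) = 289 + 4*I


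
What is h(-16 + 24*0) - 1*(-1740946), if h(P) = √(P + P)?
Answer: 1740946 + 4*I*√2 ≈ 1.7409e+6 + 5.6569*I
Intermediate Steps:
h(P) = √2*√P (h(P) = √(2*P) = √2*√P)
h(-16 + 24*0) - 1*(-1740946) = √2*√(-16 + 24*0) - 1*(-1740946) = √2*√(-16 + 0) + 1740946 = √2*√(-16) + 1740946 = √2*(4*I) + 1740946 = 4*I*√2 + 1740946 = 1740946 + 4*I*√2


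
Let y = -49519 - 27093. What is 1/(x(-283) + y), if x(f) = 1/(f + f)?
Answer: -566/43362393 ≈ -1.3053e-5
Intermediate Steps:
x(f) = 1/(2*f)
y = -76612
1/(x(-283) + y) = 1/((1/2)/(-283) - 76612) = 1/((1/2)*(-1/283) - 76612) = 1/(-1/566 - 76612) = 1/(-43362393/566) = -566/43362393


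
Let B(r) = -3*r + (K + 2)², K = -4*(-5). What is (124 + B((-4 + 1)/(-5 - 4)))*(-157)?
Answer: -95299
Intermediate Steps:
K = 20
B(r) = 484 - 3*r (B(r) = -3*r + (20 + 2)² = -3*r + 22² = -3*r + 484 = 484 - 3*r)
(124 + B((-4 + 1)/(-5 - 4)))*(-157) = (124 + (484 - 3*(-4 + 1)/(-5 - 4)))*(-157) = (124 + (484 - (-9)/(-9)))*(-157) = (124 + (484 - (-9)*(-1)/9))*(-157) = (124 + (484 - 3*⅓))*(-157) = (124 + (484 - 1))*(-157) = (124 + 483)*(-157) = 607*(-157) = -95299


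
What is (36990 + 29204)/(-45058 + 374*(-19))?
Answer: -1439/1134 ≈ -1.2690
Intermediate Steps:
(36990 + 29204)/(-45058 + 374*(-19)) = 66194/(-45058 - 7106) = 66194/(-52164) = 66194*(-1/52164) = -1439/1134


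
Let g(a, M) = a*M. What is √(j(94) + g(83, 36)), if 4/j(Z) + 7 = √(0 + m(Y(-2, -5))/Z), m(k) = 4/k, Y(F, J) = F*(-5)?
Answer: 2*√(1228580 - 747*√235)/√(1645 - √235) ≈ 54.657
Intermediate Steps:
Y(F, J) = -5*F
j(Z) = 4/(-7 + √10*√(1/Z)/5) (j(Z) = 4/(-7 + √(0 + (4/((-5*(-2))))/Z)) = 4/(-7 + √(0 + (4/10)/Z)) = 4/(-7 + √(0 + (4*(⅒))/Z)) = 4/(-7 + √(0 + 2/(5*Z))) = 4/(-7 + √(2/(5*Z))) = 4/(-7 + √10*√(1/Z)/5))
g(a, M) = M*a
√(j(94) + g(83, 36)) = √(20/(-35 + √10*√(1/94)) + 36*83) = √(20/(-35 + √10*√(1/94)) + 2988) = √(20/(-35 + √10*(√94/94)) + 2988) = √(20/(-35 + √235/47) + 2988) = √(2988 + 20/(-35 + √235/47))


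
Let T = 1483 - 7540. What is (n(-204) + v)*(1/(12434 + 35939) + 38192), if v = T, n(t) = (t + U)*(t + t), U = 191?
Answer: -1391138597601/48373 ≈ -2.8759e+7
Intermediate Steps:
n(t) = 2*t*(191 + t) (n(t) = (t + 191)*(t + t) = (191 + t)*(2*t) = 2*t*(191 + t))
T = -6057
v = -6057
(n(-204) + v)*(1/(12434 + 35939) + 38192) = (2*(-204)*(191 - 204) - 6057)*(1/(12434 + 35939) + 38192) = (2*(-204)*(-13) - 6057)*(1/48373 + 38192) = (5304 - 6057)*(1/48373 + 38192) = -753*1847461617/48373 = -1391138597601/48373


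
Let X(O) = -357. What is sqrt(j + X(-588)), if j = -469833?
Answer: I*sqrt(470190) ≈ 685.7*I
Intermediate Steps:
sqrt(j + X(-588)) = sqrt(-469833 - 357) = sqrt(-470190) = I*sqrt(470190)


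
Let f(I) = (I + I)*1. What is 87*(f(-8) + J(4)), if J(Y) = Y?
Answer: -1044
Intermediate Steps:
f(I) = 2*I (f(I) = (2*I)*1 = 2*I)
87*(f(-8) + J(4)) = 87*(2*(-8) + 4) = 87*(-16 + 4) = 87*(-12) = -1044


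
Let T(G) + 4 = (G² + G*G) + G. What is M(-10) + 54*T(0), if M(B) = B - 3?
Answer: -229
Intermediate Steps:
T(G) = -4 + G + 2*G² (T(G) = -4 + ((G² + G*G) + G) = -4 + ((G² + G²) + G) = -4 + (2*G² + G) = -4 + (G + 2*G²) = -4 + G + 2*G²)
M(B) = -3 + B
M(-10) + 54*T(0) = (-3 - 10) + 54*(-4 + 0 + 2*0²) = -13 + 54*(-4 + 0 + 2*0) = -13 + 54*(-4 + 0 + 0) = -13 + 54*(-4) = -13 - 216 = -229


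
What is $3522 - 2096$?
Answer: $1426$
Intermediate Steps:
$3522 - 2096 = 1426$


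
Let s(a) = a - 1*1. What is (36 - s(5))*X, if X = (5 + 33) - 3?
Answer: 1120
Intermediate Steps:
s(a) = -1 + a (s(a) = a - 1 = -1 + a)
X = 35 (X = 38 - 3 = 35)
(36 - s(5))*X = (36 - (-1 + 5))*35 = (36 - 1*4)*35 = (36 - 4)*35 = 32*35 = 1120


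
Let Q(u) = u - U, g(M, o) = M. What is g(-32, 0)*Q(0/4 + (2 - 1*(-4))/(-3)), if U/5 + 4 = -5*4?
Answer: -3776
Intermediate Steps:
U = -120 (U = -20 + 5*(-5*4) = -20 + 5*(-20) = -20 - 100 = -120)
Q(u) = 120 + u (Q(u) = u - 1*(-120) = u + 120 = 120 + u)
g(-32, 0)*Q(0/4 + (2 - 1*(-4))/(-3)) = -32*(120 + (0/4 + (2 - 1*(-4))/(-3))) = -32*(120 + (0*(1/4) + (2 + 4)*(-1/3))) = -32*(120 + (0 + 6*(-1/3))) = -32*(120 + (0 - 2)) = -32*(120 - 2) = -32*118 = -3776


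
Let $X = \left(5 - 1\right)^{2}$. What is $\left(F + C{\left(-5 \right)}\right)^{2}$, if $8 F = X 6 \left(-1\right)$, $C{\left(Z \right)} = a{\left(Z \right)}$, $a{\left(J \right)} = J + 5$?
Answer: $144$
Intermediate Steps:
$a{\left(J \right)} = 5 + J$
$X = 16$ ($X = 4^{2} = 16$)
$C{\left(Z \right)} = 5 + Z$
$F = -12$ ($F = \frac{16 \cdot 6 \left(-1\right)}{8} = \frac{96 \left(-1\right)}{8} = \frac{1}{8} \left(-96\right) = -12$)
$\left(F + C{\left(-5 \right)}\right)^{2} = \left(-12 + \left(5 - 5\right)\right)^{2} = \left(-12 + 0\right)^{2} = \left(-12\right)^{2} = 144$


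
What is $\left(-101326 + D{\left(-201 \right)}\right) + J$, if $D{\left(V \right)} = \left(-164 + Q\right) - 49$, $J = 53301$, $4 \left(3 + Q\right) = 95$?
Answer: $- \frac{192869}{4} \approx -48217.0$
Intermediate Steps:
$Q = \frac{83}{4}$ ($Q = -3 + \frac{1}{4} \cdot 95 = -3 + \frac{95}{4} = \frac{83}{4} \approx 20.75$)
$D{\left(V \right)} = - \frac{769}{4}$ ($D{\left(V \right)} = \left(-164 + \frac{83}{4}\right) - 49 = - \frac{573}{4} - 49 = - \frac{769}{4}$)
$\left(-101326 + D{\left(-201 \right)}\right) + J = \left(-101326 - \frac{769}{4}\right) + 53301 = - \frac{406073}{4} + 53301 = - \frac{192869}{4}$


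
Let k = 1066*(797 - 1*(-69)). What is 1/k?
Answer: 1/923156 ≈ 1.0832e-6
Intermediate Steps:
k = 923156 (k = 1066*(797 + 69) = 1066*866 = 923156)
1/k = 1/923156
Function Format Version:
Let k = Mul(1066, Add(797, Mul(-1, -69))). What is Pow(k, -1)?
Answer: Rational(1, 923156) ≈ 1.0832e-6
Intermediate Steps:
k = 923156 (k = Mul(1066, Add(797, 69)) = Mul(1066, 866) = 923156)
Pow(k, -1) = Pow(923156, -1) = Rational(1, 923156)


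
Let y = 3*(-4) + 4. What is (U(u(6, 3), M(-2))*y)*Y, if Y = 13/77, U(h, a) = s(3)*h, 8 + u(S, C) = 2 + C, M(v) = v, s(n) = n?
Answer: 936/77 ≈ 12.156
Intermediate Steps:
u(S, C) = -6 + C (u(S, C) = -8 + (2 + C) = -6 + C)
U(h, a) = 3*h
y = -8 (y = -12 + 4 = -8)
Y = 13/77 (Y = 13*(1/77) = 13/77 ≈ 0.16883)
(U(u(6, 3), M(-2))*y)*Y = ((3*(-6 + 3))*(-8))*(13/77) = ((3*(-3))*(-8))*(13/77) = -9*(-8)*(13/77) = 72*(13/77) = 936/77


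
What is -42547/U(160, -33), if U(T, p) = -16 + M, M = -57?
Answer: 42547/73 ≈ 582.84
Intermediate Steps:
U(T, p) = -73 (U(T, p) = -16 - 57 = -73)
-42547/U(160, -33) = -42547/(-73) = -42547*(-1/73) = 42547/73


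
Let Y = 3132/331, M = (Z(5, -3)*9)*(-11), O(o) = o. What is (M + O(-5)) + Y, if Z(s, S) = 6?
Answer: -195137/331 ≈ -589.54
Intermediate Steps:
M = -594 (M = (6*9)*(-11) = 54*(-11) = -594)
Y = 3132/331 (Y = 3132*(1/331) = 3132/331 ≈ 9.4622)
(M + O(-5)) + Y = (-594 - 5) + 3132/331 = -599 + 3132/331 = -195137/331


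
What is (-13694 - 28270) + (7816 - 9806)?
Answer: -43954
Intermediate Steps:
(-13694 - 28270) + (7816 - 9806) = -41964 - 1990 = -43954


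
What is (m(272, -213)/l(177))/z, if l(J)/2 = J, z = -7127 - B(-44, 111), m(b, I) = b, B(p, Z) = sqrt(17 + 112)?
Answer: -121159/1123817250 + 17*sqrt(129)/1123817250 ≈ -0.00010764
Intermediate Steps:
B(p, Z) = sqrt(129)
z = -7127 - sqrt(129) ≈ -7138.4
l(J) = 2*J
(m(272, -213)/l(177))/z = (272/((2*177)))/(-7127 - sqrt(129)) = (272/354)/(-7127 - sqrt(129)) = (272*(1/354))/(-7127 - sqrt(129)) = 136/(177*(-7127 - sqrt(129)))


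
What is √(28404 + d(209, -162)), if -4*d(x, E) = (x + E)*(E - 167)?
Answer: √129079/2 ≈ 179.64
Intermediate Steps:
d(x, E) = -(-167 + E)*(E + x)/4 (d(x, E) = -(x + E)*(E - 167)/4 = -(E + x)*(-167 + E)/4 = -(-167 + E)*(E + x)/4)
√(28404 + d(209, -162)) = √(28404 + (-¼*(-162)² + (167/4)*(-162) + (167/4)*209 - ¼*(-162)*209)) = √(28404 + (-¼*26244 - 13527/2 + 34903/4 + 16929/2)) = √(28404 + (-6561 - 13527/2 + 34903/4 + 16929/2)) = √(28404 + 15463/4) = √(129079/4) = √129079/2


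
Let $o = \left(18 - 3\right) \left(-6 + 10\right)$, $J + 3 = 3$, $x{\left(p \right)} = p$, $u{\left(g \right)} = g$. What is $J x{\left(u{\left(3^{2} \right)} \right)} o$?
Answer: $0$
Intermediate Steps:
$J = 0$ ($J = -3 + 3 = 0$)
$o = 60$ ($o = 15 \cdot 4 = 60$)
$J x{\left(u{\left(3^{2} \right)} \right)} o = 0 \cdot 3^{2} \cdot 60 = 0 \cdot 9 \cdot 60 = 0 \cdot 60 = 0$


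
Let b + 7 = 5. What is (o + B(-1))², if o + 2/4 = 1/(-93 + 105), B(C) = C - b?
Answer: 49/144 ≈ 0.34028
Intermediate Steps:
b = -2 (b = -7 + 5 = -2)
B(C) = 2 + C (B(C) = C - 1*(-2) = C + 2 = 2 + C)
o = -5/12 (o = -½ + 1/(-93 + 105) = -½ + 1/12 = -5/12 ≈ -0.41667)
(o + B(-1))² = (-5/12 + (2 - 1))² = (-5/12 + 1)² = (7/12)² = 49/144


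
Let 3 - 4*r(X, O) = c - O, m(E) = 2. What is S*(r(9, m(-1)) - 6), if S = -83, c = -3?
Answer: 332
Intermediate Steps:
r(X, O) = 3/2 + O/4 (r(X, O) = ¾ - (-3 - O)/4 = ¾ + (¾ + O/4) = 3/2 + O/4)
S*(r(9, m(-1)) - 6) = -83*((3/2 + (¼)*2) - 6) = -83*((3/2 + ½) - 6) = -83*(2 - 6) = -83*(-4) = 332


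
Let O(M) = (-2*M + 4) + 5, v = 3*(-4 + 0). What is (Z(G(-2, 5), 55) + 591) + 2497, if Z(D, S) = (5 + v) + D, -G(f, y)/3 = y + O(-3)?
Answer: 3021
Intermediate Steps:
v = -12 (v = 3*(-4) = -12)
O(M) = 9 - 2*M (O(M) = (4 - 2*M) + 5 = 9 - 2*M)
G(f, y) = -45 - 3*y (G(f, y) = -3*(y + (9 - 2*(-3))) = -3*(y + (9 + 6)) = -3*(y + 15) = -3*(15 + y) = -45 - 3*y)
Z(D, S) = -7 + D (Z(D, S) = (5 - 12) + D = -7 + D)
(Z(G(-2, 5), 55) + 591) + 2497 = ((-7 + (-45 - 3*5)) + 591) + 2497 = ((-7 + (-45 - 15)) + 591) + 2497 = ((-7 - 60) + 591) + 2497 = (-67 + 591) + 2497 = 524 + 2497 = 3021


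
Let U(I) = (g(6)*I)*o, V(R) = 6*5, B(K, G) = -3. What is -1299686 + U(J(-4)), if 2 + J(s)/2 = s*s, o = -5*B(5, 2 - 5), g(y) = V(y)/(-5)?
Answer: -1302206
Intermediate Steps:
V(R) = 30
g(y) = -6 (g(y) = 30/(-5) = 30*(-1/5) = -6)
o = 15 (o = -5*(-3) = 15)
J(s) = -4 + 2*s**2 (J(s) = -4 + 2*(s*s) = -4 + 2*s**2)
U(I) = -90*I (U(I) = -6*I*15 = -90*I)
-1299686 + U(J(-4)) = -1299686 - 90*(-4 + 2*(-4)**2) = -1299686 - 90*(-4 + 2*16) = -1299686 - 90*(-4 + 32) = -1299686 - 90*28 = -1299686 - 2520 = -1302206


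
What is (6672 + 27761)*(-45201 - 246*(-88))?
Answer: -811000449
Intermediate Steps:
(6672 + 27761)*(-45201 - 246*(-88)) = 34433*(-45201 + 21648) = 34433*(-23553) = -811000449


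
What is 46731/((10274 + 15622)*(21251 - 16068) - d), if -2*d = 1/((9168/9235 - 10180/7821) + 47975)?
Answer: 107950631809019962/310051623041573205581 ≈ 0.00034817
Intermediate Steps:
d = -72226935/6930129794506 (d = -1/(2*((9168/9235 - 10180/7821) + 47975)) = -1/(2*(-22309372/72226935 + 47975)) = -1/(2*3465064897253/72226935) = -½*72226935/3465064897253 = -72226935/6930129794506 ≈ -1.0422e-5)
46731/((10274 + 15622)*(21251 - 16068) - d) = 46731/((10274 + 15622)*(21251 - 16068) - 1*(-72226935/6930129794506)) = 46731/(25896*5183 + 72226935/6930129794506) = 46731/(134218968 + 72226935/6930129794506) = 46731/(930154869124719616743/6930129794506) = 46731*(6930129794506/930154869124719616743) = 107950631809019962/310051623041573205581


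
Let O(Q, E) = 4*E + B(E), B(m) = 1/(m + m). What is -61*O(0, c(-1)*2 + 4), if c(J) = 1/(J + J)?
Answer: -4453/6 ≈ -742.17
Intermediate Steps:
c(J) = 1/(2*J)
B(m) = 1/(2*m)
O(Q, E) = 1/(2*E) + 4*E (O(Q, E) = 4*E + 1/(2*E) = 1/(2*E) + 4*E)
-61*O(0, c(-1)*2 + 4) = -61*(1/(2*(((1/2)/(-1))*2 + 4)) + 4*(((1/2)/(-1))*2 + 4)) = -61*(1/(2*(((1/2)*(-1))*2 + 4)) + 4*(((1/2)*(-1))*2 + 4)) = -61*(1/(2*(-1/2*2 + 4)) + 4*(-1/2*2 + 4)) = -61*(1/(2*(-1 + 4)) + 4*(-1 + 4)) = -61*((1/2)/3 + 4*3) = -61*((1/2)*(1/3) + 12) = -61*(1/6 + 12) = -61*73/6 = -4453/6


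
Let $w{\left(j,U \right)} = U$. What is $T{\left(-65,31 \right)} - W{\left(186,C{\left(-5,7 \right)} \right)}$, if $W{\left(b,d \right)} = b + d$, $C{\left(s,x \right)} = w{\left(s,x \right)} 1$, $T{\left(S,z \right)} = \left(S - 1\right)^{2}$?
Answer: $4163$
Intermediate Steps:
$T{\left(S,z \right)} = \left(-1 + S\right)^{2}$
$C{\left(s,x \right)} = x$ ($C{\left(s,x \right)} = x 1 = x$)
$T{\left(-65,31 \right)} - W{\left(186,C{\left(-5,7 \right)} \right)} = \left(-1 - 65\right)^{2} - \left(186 + 7\right) = \left(-66\right)^{2} - 193 = 4356 - 193 = 4163$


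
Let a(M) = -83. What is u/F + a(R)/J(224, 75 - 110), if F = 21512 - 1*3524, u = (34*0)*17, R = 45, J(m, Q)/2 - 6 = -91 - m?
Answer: 83/618 ≈ 0.13430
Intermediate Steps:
J(m, Q) = -170 - 2*m (J(m, Q) = 12 + 2*(-91 - m) = 12 + (-182 - 2*m) = -170 - 2*m)
u = 0 (u = 0*17 = 0)
F = 17988 (F = 21512 - 3524 = 17988)
u/F + a(R)/J(224, 75 - 110) = 0/17988 - 83/(-170 - 2*224) = 0*(1/17988) - 83/(-170 - 448) = 0 - 83/(-618) = 0 - 83*(-1/618) = 0 + 83/618 = 83/618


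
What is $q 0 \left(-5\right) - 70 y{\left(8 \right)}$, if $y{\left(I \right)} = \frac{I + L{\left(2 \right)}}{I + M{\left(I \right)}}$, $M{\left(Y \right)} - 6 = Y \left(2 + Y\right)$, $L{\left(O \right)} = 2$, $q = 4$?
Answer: $- \frac{350}{47} \approx -7.4468$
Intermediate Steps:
$M{\left(Y \right)} = 6 + Y \left(2 + Y\right)$
$y{\left(I \right)} = \frac{2 + I}{6 + I^{2} + 3 I}$ ($y{\left(I \right)} = \frac{I + 2}{I + \left(6 + I^{2} + 2 I\right)} = \frac{2 + I}{6 + I^{2} + 3 I}$)
$q 0 \left(-5\right) - 70 y{\left(8 \right)} = 4 \cdot 0 \left(-5\right) - 70 \frac{2 + 8}{6 + 8^{2} + 3 \cdot 8} = 0 \left(-5\right) - 70 \frac{1}{6 + 64 + 24} \cdot 10 = 0 - 70 \cdot \frac{1}{94} \cdot 10 = 0 - \frac{350}{47} = - \frac{350}{47}$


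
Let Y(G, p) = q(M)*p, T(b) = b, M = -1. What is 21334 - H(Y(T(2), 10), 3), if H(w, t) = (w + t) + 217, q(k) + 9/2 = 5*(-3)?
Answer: 21309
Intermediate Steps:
q(k) = -39/2 (q(k) = -9/2 + 5*(-3) = -9/2 - 15 = -39/2)
Y(G, p) = -39*p/2
H(w, t) = 217 + t + w (H(w, t) = (t + w) + 217 = 217 + t + w)
21334 - H(Y(T(2), 10), 3) = 21334 - (217 + 3 - 39/2*10) = 21334 - (217 + 3 - 195) = 21334 - 1*25 = 21334 - 25 = 21309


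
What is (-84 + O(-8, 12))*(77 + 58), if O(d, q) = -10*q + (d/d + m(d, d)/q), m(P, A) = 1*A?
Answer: -27495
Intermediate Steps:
m(P, A) = A
O(d, q) = 1 - 10*q + d/q (O(d, q) = -10*q + (d/d + d/q) = -10*q + (1 + d/q) = 1 - 10*q + d/q)
(-84 + O(-8, 12))*(77 + 58) = (-84 + (1 - 10*12 - 8/12))*(77 + 58) = (-84 + (1 - 120 - 8*1/12))*135 = (-84 + (1 - 120 - ⅔))*135 = (-84 - 359/3)*135 = -611/3*135 = -27495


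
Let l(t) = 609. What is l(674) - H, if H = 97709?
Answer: -97100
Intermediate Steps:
l(674) - H = 609 - 1*97709 = 609 - 97709 = -97100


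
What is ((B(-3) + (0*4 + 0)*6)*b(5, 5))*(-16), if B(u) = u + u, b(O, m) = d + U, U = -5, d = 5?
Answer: 0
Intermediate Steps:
b(O, m) = 0 (b(O, m) = 5 - 5 = 0)
B(u) = 2*u
((B(-3) + (0*4 + 0)*6)*b(5, 5))*(-16) = ((2*(-3) + (0*4 + 0)*6)*0)*(-16) = ((-6 + (0 + 0)*6)*0)*(-16) = ((-6 + 0*6)*0)*(-16) = ((-6 + 0)*0)*(-16) = -6*0*(-16) = 0*(-16) = 0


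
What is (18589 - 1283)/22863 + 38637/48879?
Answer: 192139745/124168953 ≈ 1.5474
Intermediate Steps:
(18589 - 1283)/22863 + 38637/48879 = 17306*(1/22863) + 38637*(1/48879) = 17306/22863 + 4293/5431 = 192139745/124168953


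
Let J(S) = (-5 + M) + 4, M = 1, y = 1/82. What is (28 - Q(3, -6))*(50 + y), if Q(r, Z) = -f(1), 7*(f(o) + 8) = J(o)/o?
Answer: 41010/41 ≈ 1000.2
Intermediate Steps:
y = 1/82 ≈ 0.012195
J(S) = 0 (J(S) = (-5 + 1) + 4 = -4 + 4 = 0)
f(o) = -8 (f(o) = -8 + (0/o)/7 = -8 + (⅐)*0 = -8 + 0 = -8)
Q(r, Z) = 8 (Q(r, Z) = -1*(-8) = 8)
(28 - Q(3, -6))*(50 + y) = (28 - 1*8)*(50 + 1/82) = (28 - 8)*(4101/82) = 20*(4101/82) = 41010/41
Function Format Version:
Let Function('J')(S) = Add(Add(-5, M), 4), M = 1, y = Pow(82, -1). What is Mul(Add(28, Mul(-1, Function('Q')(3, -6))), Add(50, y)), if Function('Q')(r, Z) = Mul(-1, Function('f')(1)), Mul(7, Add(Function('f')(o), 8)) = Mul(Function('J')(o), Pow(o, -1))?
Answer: Rational(41010, 41) ≈ 1000.2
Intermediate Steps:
y = Rational(1, 82) ≈ 0.012195
Function('J')(S) = 0 (Function('J')(S) = Add(Add(-5, 1), 4) = Add(-4, 4) = 0)
Function('f')(o) = -8 (Function('f')(o) = Add(-8, Mul(Rational(1, 7), Mul(0, Pow(o, -1)))) = Add(-8, Mul(Rational(1, 7), 0)) = Add(-8, 0) = -8)
Function('Q')(r, Z) = 8 (Function('Q')(r, Z) = Mul(-1, -8) = 8)
Mul(Add(28, Mul(-1, Function('Q')(3, -6))), Add(50, y)) = Mul(Add(28, Mul(-1, 8)), Add(50, Rational(1, 82))) = Mul(Add(28, -8), Rational(4101, 82)) = Mul(20, Rational(4101, 82)) = Rational(41010, 41)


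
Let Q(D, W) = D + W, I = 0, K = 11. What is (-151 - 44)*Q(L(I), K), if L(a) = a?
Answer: -2145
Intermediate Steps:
(-151 - 44)*Q(L(I), K) = (-151 - 44)*(0 + 11) = -195*11 = -2145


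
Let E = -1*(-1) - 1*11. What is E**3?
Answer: -1000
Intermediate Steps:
E = -10 (E = 1 - 11 = -10)
E**3 = (-10)**3 = -1000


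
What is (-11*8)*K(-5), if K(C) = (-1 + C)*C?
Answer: -2640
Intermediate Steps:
K(C) = C*(-1 + C)
(-11*8)*K(-5) = (-11*8)*(-5*(-1 - 5)) = -(-440)*(-6) = -88*30 = -2640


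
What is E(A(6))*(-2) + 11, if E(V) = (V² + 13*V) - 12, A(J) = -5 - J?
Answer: 79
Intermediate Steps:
E(V) = -12 + V² + 13*V
E(A(6))*(-2) + 11 = (-12 + (-5 - 1*6)² + 13*(-5 - 1*6))*(-2) + 11 = (-12 + (-5 - 6)² + 13*(-5 - 6))*(-2) + 11 = (-12 + (-11)² + 13*(-11))*(-2) + 11 = (-12 + 121 - 143)*(-2) + 11 = -34*(-2) + 11 = 68 + 11 = 79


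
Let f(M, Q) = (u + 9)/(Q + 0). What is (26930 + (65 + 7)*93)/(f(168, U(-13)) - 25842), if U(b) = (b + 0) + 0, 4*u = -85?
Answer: -1748552/1343735 ≈ -1.3013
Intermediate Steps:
u = -85/4 (u = (¼)*(-85) = -85/4 ≈ -21.250)
U(b) = b (U(b) = b + 0 = b)
f(M, Q) = -49/(4*Q) (f(M, Q) = (-85/4 + 9)/(Q + 0) = -49/(4*Q))
(26930 + (65 + 7)*93)/(f(168, U(-13)) - 25842) = (26930 + (65 + 7)*93)/(-49/4/(-13) - 25842) = (26930 + 72*93)/(-49/4*(-1/13) - 25842) = (26930 + 6696)/(49/52 - 25842) = 33626/(-1343735/52) = 33626*(-52/1343735) = -1748552/1343735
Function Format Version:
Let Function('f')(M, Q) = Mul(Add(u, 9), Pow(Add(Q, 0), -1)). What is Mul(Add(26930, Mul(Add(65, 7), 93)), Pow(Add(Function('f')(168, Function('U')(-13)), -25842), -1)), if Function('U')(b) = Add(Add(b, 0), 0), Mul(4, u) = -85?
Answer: Rational(-1748552, 1343735) ≈ -1.3013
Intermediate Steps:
u = Rational(-85, 4) (u = Mul(Rational(1, 4), -85) = Rational(-85, 4) ≈ -21.250)
Function('U')(b) = b (Function('U')(b) = Add(b, 0) = b)
Function('f')(M, Q) = Mul(Rational(-49, 4), Pow(Q, -1)) (Function('f')(M, Q) = Mul(Add(Rational(-85, 4), 9), Pow(Add(Q, 0), -1)) = Mul(Rational(-49, 4), Pow(Q, -1)))
Mul(Add(26930, Mul(Add(65, 7), 93)), Pow(Add(Function('f')(168, Function('U')(-13)), -25842), -1)) = Mul(Add(26930, Mul(Add(65, 7), 93)), Pow(Add(Mul(Rational(-49, 4), Pow(-13, -1)), -25842), -1)) = Mul(Add(26930, Mul(72, 93)), Pow(Add(Mul(Rational(-49, 4), Rational(-1, 13)), -25842), -1)) = Mul(Add(26930, 6696), Pow(Add(Rational(49, 52), -25842), -1)) = Mul(33626, Pow(Rational(-1343735, 52), -1)) = Mul(33626, Rational(-52, 1343735)) = Rational(-1748552, 1343735)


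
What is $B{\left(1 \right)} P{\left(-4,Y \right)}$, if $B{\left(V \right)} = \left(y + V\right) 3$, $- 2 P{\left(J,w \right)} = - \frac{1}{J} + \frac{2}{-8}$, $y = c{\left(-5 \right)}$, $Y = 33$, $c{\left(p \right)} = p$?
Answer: $0$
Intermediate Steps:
$y = -5$
$P{\left(J,w \right)} = \frac{1}{8} + \frac{1}{2 J}$ ($P{\left(J,w \right)} = - \frac{- \frac{1}{J} + \frac{2}{-8}}{2} = - \frac{- \frac{1}{J} + 2 \left(- \frac{1}{8}\right)}{2} = - \frac{- \frac{1}{J} - \frac{1}{4}}{2} = - \frac{- \frac{1}{4} - \frac{1}{J}}{2} = \frac{1}{8} + \frac{1}{2 J}$)
$B{\left(V \right)} = -15 + 3 V$ ($B{\left(V \right)} = \left(-5 + V\right) 3 = -15 + 3 V$)
$B{\left(1 \right)} P{\left(-4,Y \right)} = \left(-15 + 3 \cdot 1\right) \frac{4 - 4}{8 \left(-4\right)} = \left(-15 + 3\right) \frac{1}{8} \left(- \frac{1}{4}\right) 0 = \left(-12\right) 0 = 0$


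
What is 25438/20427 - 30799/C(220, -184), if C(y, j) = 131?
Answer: -625798795/2675937 ≈ -233.86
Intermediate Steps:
25438/20427 - 30799/C(220, -184) = 25438/20427 - 30799/131 = -625798795/2675937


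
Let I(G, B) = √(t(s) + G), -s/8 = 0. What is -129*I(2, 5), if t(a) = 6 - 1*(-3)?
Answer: -129*√11 ≈ -427.84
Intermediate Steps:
s = 0 (s = -8*0 = 0)
t(a) = 9 (t(a) = 6 + 3 = 9)
I(G, B) = √(9 + G)
-129*I(2, 5) = -129*√(9 + 2) = -129*√11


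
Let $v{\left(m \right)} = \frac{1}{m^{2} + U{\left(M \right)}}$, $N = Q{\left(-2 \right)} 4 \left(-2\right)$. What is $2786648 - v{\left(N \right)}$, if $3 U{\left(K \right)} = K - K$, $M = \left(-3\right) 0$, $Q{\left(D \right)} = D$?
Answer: $\frac{713381887}{256} \approx 2.7866 \cdot 10^{6}$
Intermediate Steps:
$M = 0$
$U{\left(K \right)} = 0$ ($U{\left(K \right)} = \frac{K - K}{3} = \frac{1}{3} \cdot 0 = 0$)
$N = 16$ ($N = \left(-2\right) 4 \left(-2\right) = \left(-8\right) \left(-2\right) = 16$)
$v{\left(m \right)} = \frac{1}{m^{2}}$ ($v{\left(m \right)} = \frac{1}{m^{2} + 0} = \frac{1}{m^{2}}$)
$2786648 - v{\left(N \right)} = 2786648 - \frac{1}{256} = \frac{713381887}{256}$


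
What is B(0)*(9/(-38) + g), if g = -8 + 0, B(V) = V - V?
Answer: 0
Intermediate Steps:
B(V) = 0
g = -8
B(0)*(9/(-38) + g) = 0*(9/(-38) - 8) = 0*(9*(-1/38) - 8) = 0*(-9/38 - 8) = 0*(-313/38) = 0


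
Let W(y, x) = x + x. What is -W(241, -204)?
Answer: 408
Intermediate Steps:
W(y, x) = 2*x
-W(241, -204) = -2*(-204) = -1*(-408) = 408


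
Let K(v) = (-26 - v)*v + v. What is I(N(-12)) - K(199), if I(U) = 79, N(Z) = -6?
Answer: 44655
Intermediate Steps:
K(v) = v + v*(-26 - v) (K(v) = v*(-26 - v) + v = v + v*(-26 - v))
I(N(-12)) - K(199) = 79 - (-1)*199*(25 + 199) = 79 - (-1)*199*224 = 79 - 1*(-44576) = 79 + 44576 = 44655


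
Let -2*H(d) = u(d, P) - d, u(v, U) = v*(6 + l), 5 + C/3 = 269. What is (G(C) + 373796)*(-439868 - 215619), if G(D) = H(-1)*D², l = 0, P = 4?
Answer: -1272926912572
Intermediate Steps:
C = 792 (C = -15 + 3*269 = -15 + 807 = 792)
u(v, U) = 6*v (u(v, U) = v*(6 + 0) = v*6 = 6*v)
H(d) = -5*d/2 (H(d) = -(6*d - d)/2 = -5*d/2)
G(D) = 5*D²/2 (G(D) = (-5/2*(-1))*D² = 5*D²/2)
(G(C) + 373796)*(-439868 - 215619) = ((5/2)*792² + 373796)*(-439868 - 215619) = ((5/2)*627264 + 373796)*(-655487) = (1568160 + 373796)*(-655487) = 1941956*(-655487) = -1272926912572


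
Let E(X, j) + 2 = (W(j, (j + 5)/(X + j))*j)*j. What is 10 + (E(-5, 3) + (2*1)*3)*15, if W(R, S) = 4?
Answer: 610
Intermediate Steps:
E(X, j) = -2 + 4*j**2 (E(X, j) = -2 + (4*j)*j = -2 + 4*j**2)
10 + (E(-5, 3) + (2*1)*3)*15 = 10 + ((-2 + 4*3**2) + (2*1)*3)*15 = 10 + ((-2 + 4*9) + 2*3)*15 = 10 + ((-2 + 36) + 6)*15 = 10 + (34 + 6)*15 = 10 + 40*15 = 10 + 600 = 610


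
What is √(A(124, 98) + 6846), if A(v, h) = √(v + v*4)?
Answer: √(6846 + 2*√155) ≈ 82.891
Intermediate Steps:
A(v, h) = √5*√v (A(v, h) = √(v + 4*v) = √(5*v) = √5*√v)
√(A(124, 98) + 6846) = √(√5*√124 + 6846) = √(√5*(2*√31) + 6846) = √(2*√155 + 6846) = √(6846 + 2*√155)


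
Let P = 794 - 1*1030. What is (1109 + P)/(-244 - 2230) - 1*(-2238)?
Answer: 5535939/2474 ≈ 2237.6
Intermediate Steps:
P = -236 (P = 794 - 1030 = -236)
(1109 + P)/(-244 - 2230) - 1*(-2238) = (1109 - 236)/(-244 - 2230) - 1*(-2238) = 873/(-2474) + 2238 = 873*(-1/2474) + 2238 = -873/2474 + 2238 = 5535939/2474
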